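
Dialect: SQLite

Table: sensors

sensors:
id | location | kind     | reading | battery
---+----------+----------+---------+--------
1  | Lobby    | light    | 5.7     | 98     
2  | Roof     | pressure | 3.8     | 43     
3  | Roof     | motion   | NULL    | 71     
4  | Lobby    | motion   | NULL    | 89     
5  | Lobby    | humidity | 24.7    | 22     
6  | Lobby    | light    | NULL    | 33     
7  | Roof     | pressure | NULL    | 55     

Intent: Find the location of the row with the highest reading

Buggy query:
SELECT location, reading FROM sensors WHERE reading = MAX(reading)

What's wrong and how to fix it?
Bug: WHERE is evaluated per row; an aggregate over the whole table isn't defined there

Fix: Wrap MAX in a scalar subquery so WHERE compares against a single value

Corrected query:
SELECT location, reading FROM sensors WHERE reading = (SELECT MAX(reading) FROM sensors)

Result:
location | reading
---------+--------
Lobby    | 24.7   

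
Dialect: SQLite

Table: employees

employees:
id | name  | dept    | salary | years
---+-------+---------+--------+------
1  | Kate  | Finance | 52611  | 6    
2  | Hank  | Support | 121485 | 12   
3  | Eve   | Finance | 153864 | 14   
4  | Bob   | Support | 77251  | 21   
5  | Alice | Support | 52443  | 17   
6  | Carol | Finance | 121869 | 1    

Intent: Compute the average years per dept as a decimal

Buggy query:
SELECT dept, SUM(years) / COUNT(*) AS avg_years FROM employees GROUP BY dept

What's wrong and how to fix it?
Bug: Both operands are integers, so '/' performs integer division and truncates

Fix: Multiply by 1.0 (or CAST to REAL) to force floating-point division

Corrected query:
SELECT dept, SUM(years) * 1.0 / COUNT(*) AS avg_years FROM employees GROUP BY dept

Result:
dept    | avg_years
--------+----------
Finance | 7        
Support | 16.666667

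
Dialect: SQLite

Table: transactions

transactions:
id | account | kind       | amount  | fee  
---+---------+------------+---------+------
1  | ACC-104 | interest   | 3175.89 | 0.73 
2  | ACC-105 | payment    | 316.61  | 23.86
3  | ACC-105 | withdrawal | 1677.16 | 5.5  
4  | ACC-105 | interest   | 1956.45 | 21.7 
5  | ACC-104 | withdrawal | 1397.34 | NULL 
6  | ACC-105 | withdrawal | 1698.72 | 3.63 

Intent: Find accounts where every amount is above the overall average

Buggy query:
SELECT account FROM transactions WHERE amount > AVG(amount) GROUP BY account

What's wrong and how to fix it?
Bug: WHERE evaluates per row before aggregation, so AVG() is unavailable

Fix: Use a subquery for AVG and a HAVING MIN(...) filter so the condition holds for every row in the group

Corrected query:
SELECT account FROM transactions GROUP BY account HAVING MIN(amount) > (SELECT AVG(amount) FROM transactions)

Result:
(no rows)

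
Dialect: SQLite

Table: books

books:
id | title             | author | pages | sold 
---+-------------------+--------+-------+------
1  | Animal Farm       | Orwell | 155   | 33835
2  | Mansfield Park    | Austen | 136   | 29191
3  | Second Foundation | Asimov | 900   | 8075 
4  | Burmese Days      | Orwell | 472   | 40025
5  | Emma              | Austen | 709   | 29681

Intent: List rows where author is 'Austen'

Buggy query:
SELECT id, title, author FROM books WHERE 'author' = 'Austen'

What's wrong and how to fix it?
Bug: 'author' in single quotes is a string literal, not the column; the comparison is literal-vs-literal and never true

Fix: Reference the column as author without single quotes

Corrected query:
SELECT id, title, author FROM books WHERE author = 'Austen'

Result:
id | title          | author
---+----------------+-------
2  | Mansfield Park | Austen
5  | Emma           | Austen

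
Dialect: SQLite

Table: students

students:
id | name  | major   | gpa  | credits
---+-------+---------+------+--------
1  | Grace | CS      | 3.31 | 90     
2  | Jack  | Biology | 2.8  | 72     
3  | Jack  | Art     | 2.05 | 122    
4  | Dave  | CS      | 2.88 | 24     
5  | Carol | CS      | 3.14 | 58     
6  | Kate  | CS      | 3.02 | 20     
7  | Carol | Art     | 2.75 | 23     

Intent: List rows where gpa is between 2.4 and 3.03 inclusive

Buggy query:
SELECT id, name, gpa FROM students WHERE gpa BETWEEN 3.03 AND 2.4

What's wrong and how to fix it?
Bug: BETWEEN expects the lower bound first; with 3.03 AND 2.4 the range is empty

Fix: Write BETWEEN 2.4 AND 3.03

Corrected query:
SELECT id, name, gpa FROM students WHERE gpa BETWEEN 2.4 AND 3.03

Result:
id | name  | gpa 
---+-------+-----
2  | Jack  | 2.8 
4  | Dave  | 2.88
6  | Kate  | 3.02
7  | Carol | 2.75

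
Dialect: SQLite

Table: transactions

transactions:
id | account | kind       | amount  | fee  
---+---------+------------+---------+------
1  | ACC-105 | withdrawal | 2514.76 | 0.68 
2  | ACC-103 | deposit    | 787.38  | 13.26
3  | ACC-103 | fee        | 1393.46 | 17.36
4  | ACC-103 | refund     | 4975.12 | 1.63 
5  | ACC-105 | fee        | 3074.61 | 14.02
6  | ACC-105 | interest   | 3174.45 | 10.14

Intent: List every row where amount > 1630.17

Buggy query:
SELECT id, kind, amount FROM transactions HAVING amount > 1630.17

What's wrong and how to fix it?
Bug: This is a non-aggregate query (no GROUP BY, no aggregates), so in SQLite the HAVING clause is invalid here; a row-level condition belongs in WHERE

Fix: Replace HAVING with WHERE since the condition applies to individual rows

Corrected query:
SELECT id, kind, amount FROM transactions WHERE amount > 1630.17

Result:
id | kind       | amount 
---+------------+--------
1  | withdrawal | 2514.76
4  | refund     | 4975.12
5  | fee        | 3074.61
6  | interest   | 3174.45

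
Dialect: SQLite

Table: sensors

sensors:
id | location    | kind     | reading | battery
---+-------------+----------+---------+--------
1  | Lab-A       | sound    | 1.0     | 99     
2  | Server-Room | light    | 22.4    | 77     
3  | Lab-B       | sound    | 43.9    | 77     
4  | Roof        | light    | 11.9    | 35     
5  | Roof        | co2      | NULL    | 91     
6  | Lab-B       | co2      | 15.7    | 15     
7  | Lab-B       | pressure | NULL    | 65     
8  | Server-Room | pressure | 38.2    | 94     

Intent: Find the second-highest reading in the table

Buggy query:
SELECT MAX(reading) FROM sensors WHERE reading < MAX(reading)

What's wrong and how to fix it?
Bug: MAX(reading) on the right of the comparison is an aggregate-in-WHERE error

Fix: Put the inner MAX in a scalar subquery

Corrected query:
SELECT MAX(reading) FROM sensors WHERE reading < (SELECT MAX(reading) FROM sensors)

Result:
MAX(reading)
------------
38.2        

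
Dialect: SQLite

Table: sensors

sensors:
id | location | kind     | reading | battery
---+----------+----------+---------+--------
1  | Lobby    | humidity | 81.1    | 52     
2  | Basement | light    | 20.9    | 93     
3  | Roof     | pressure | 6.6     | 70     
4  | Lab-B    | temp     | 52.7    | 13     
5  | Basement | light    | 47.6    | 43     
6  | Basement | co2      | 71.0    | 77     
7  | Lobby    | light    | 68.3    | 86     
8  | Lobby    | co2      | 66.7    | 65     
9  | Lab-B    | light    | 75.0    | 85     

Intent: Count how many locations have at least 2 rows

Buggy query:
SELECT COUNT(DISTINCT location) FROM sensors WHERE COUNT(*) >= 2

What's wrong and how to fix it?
Bug: COUNT(*) cannot appear in WHERE; the per-group count doesn't exist yet

Fix: Use a subquery that GROUPs and filters with HAVING, then count its rows

Corrected query:
SELECT COUNT(*) FROM (SELECT location FROM sensors GROUP BY location HAVING COUNT(*) >= 2)

Result:
COUNT(*)
--------
3       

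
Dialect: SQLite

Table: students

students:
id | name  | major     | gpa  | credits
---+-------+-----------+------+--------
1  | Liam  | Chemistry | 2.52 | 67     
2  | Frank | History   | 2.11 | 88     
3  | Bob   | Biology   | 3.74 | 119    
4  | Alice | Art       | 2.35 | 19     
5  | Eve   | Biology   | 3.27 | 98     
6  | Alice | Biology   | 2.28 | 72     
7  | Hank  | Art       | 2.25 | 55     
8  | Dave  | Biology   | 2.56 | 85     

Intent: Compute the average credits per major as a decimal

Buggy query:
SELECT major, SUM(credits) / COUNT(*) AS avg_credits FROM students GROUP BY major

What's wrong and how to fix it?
Bug: SUM(credits) and COUNT(*) are both integers; the division truncates the fractional part

Fix: Cast one side to REAL so the division keeps the fractional part

Corrected query:
SELECT major, SUM(credits) * 1.0 / COUNT(*) AS avg_credits FROM students GROUP BY major

Result:
major     | avg_credits
----------+------------
Art       | 37         
Biology   | 93.5       
Chemistry | 67         
History   | 88         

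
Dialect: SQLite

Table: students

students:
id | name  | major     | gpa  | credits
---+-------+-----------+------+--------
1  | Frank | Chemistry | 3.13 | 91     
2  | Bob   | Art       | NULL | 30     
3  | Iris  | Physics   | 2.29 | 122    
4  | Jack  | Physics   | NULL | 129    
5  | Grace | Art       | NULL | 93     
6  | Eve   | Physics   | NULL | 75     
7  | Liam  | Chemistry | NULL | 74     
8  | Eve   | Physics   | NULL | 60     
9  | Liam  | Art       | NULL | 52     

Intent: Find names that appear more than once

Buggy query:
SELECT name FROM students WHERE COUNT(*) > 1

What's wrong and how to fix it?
Bug: COUNT(*) is an aggregate and cannot be used in WHERE

Fix: GROUP BY name, then filter groups with HAVING COUNT(*) > 1

Corrected query:
SELECT name FROM students GROUP BY name HAVING COUNT(*) > 1

Result:
name
----
Eve 
Liam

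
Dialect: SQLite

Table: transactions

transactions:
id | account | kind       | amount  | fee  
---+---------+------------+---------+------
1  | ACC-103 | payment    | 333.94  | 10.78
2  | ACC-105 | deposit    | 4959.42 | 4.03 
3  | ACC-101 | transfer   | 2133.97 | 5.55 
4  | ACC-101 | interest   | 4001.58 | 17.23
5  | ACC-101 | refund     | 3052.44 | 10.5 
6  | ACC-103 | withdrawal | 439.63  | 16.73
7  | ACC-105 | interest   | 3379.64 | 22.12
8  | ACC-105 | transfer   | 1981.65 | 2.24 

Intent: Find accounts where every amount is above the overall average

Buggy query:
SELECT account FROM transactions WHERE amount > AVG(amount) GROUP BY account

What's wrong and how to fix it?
Bug: AVG() is an aggregate; it can't sit directly in WHERE

Fix: Compute the overall average in a scalar subquery and compare each group's MIN against it in HAVING

Corrected query:
SELECT account FROM transactions GROUP BY account HAVING MIN(amount) > (SELECT AVG(amount) FROM transactions)

Result:
(no rows)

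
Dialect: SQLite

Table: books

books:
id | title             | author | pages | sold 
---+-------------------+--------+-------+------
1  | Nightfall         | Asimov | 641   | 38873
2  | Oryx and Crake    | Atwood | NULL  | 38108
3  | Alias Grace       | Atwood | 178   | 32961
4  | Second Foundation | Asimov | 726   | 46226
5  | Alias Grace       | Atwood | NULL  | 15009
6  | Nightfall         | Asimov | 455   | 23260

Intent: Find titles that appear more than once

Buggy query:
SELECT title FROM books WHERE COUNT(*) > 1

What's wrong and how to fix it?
Bug: WHERE can't reference COUNT(*); aggregates are computed after WHERE

Fix: Group first, then use HAVING for the count condition

Corrected query:
SELECT title FROM books GROUP BY title HAVING COUNT(*) > 1

Result:
title      
-----------
Alias Grace
Nightfall  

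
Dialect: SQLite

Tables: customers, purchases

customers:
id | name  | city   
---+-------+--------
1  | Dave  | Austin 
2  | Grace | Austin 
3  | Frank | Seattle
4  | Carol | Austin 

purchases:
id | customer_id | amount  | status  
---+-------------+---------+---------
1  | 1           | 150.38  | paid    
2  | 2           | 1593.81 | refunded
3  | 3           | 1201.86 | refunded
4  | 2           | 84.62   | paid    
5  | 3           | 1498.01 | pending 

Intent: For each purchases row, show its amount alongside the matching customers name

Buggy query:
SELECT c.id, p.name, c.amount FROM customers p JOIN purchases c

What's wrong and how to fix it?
Bug: Missing join condition: each purchases row is matched to all customers rows instead of just its own

Fix: Specify the join condition linking the foreign key to the parent id

Corrected query:
SELECT c.id, p.name, c.amount FROM customers p JOIN purchases c ON c.customer_id = p.id

Result:
id | name  | amount 
---+-------+--------
1  | Dave  | 150.38 
2  | Grace | 1593.81
3  | Frank | 1201.86
4  | Grace | 84.62  
5  | Frank | 1498.01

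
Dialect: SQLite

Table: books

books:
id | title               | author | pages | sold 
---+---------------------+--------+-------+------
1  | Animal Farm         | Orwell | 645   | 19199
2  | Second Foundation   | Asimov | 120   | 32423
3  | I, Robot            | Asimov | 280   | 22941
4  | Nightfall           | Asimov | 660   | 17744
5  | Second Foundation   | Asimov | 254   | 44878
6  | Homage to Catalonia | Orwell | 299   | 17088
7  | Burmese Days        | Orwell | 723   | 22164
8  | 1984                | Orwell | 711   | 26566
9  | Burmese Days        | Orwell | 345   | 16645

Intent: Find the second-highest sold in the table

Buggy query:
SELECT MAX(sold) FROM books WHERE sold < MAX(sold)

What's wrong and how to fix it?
Bug: MAX(sold) on the right of the comparison is an aggregate-in-WHERE error

Fix: Compute the overall MAX in a subquery, then take MAX of rows below it

Corrected query:
SELECT MAX(sold) FROM books WHERE sold < (SELECT MAX(sold) FROM books)

Result:
MAX(sold)
---------
32423    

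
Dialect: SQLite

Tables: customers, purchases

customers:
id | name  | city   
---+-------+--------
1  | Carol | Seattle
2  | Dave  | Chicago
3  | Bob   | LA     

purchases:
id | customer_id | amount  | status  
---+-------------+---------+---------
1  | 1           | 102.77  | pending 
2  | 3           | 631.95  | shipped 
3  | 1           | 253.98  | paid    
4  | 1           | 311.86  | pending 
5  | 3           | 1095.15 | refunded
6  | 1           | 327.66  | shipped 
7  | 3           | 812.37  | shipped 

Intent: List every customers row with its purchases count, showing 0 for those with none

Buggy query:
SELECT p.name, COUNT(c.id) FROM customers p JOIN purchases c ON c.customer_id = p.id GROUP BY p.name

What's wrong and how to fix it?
Bug: INNER JOIN drops customers rows that have no matching purchases rows

Fix: Use LEFT JOIN so parents without children still appear (COUNT(c.id) gives 0)

Corrected query:
SELECT p.name, COUNT(c.id) FROM customers p LEFT JOIN purchases c ON c.customer_id = p.id GROUP BY p.name

Result:
name  | COUNT(c.id)
------+------------
Bob   | 3          
Carol | 4          
Dave  | 0          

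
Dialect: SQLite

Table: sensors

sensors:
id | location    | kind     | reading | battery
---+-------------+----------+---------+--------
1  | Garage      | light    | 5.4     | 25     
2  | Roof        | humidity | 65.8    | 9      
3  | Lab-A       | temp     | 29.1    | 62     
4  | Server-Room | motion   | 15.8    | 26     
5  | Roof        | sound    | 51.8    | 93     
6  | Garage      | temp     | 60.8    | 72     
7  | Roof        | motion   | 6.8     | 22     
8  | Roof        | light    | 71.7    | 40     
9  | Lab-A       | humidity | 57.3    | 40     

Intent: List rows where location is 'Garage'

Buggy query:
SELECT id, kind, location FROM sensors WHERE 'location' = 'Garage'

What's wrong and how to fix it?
Bug: Single quotes denote string literals in SQL; the column name is being compared as a constant string

Fix: Reference the column as location without single quotes

Corrected query:
SELECT id, kind, location FROM sensors WHERE location = 'Garage'

Result:
id | kind  | location
---+-------+---------
1  | light | Garage  
6  | temp  | Garage  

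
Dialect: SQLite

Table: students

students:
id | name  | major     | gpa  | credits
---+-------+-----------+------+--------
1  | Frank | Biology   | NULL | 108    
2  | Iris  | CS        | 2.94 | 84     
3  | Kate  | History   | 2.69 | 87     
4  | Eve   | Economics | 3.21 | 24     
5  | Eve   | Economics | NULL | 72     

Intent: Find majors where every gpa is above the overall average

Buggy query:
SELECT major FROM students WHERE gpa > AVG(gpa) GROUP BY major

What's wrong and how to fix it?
Bug: WHERE evaluates per row before aggregation, so AVG() is unavailable

Fix: Use a subquery for AVG and a HAVING MIN(...) filter so the condition holds for every row in the group

Corrected query:
SELECT major FROM students GROUP BY major HAVING MIN(gpa) > (SELECT AVG(gpa) FROM students)

Result:
major    
---------
Economics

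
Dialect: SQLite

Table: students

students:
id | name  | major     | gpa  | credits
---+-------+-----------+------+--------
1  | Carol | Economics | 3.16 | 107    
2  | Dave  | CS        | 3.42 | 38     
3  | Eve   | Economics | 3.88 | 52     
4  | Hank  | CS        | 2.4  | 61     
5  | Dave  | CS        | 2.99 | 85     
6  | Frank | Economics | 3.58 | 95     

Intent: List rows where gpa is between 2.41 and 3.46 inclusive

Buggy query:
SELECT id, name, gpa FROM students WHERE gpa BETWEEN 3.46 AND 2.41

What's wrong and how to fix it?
Bug: The bounds are reversed; BETWEEN a AND b requires a <= b to match anything

Fix: Swap the bounds so the smaller value comes first

Corrected query:
SELECT id, name, gpa FROM students WHERE gpa BETWEEN 2.41 AND 3.46

Result:
id | name  | gpa 
---+-------+-----
1  | Carol | 3.16
2  | Dave  | 3.42
5  | Dave  | 2.99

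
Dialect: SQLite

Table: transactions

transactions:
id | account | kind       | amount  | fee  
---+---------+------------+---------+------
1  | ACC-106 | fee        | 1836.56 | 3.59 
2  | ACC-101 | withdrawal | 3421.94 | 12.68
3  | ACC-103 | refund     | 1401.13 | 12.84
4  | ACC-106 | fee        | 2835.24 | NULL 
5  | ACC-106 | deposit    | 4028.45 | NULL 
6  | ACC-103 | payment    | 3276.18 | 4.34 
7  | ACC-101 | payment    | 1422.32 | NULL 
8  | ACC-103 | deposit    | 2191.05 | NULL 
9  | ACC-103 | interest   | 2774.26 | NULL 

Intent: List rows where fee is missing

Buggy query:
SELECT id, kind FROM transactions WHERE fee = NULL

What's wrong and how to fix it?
Bug: '= NULL' is always unknown in SQL three-valued logic, so no rows match

Fix: Replace '= NULL' with 'IS NULL'

Corrected query:
SELECT id, kind FROM transactions WHERE fee IS NULL

Result:
id | kind    
---+---------
4  | fee     
5  | deposit 
7  | payment 
8  | deposit 
9  | interest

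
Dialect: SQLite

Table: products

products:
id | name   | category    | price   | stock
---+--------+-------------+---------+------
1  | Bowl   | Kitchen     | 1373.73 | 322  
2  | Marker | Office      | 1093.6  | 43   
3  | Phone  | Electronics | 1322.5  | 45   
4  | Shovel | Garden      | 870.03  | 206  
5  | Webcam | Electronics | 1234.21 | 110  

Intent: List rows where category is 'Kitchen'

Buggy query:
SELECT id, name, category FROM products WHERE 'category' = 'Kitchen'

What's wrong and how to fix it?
Bug: Single quotes denote string literals in SQL; the column name is being compared as a constant string

Fix: Reference the column as category without single quotes

Corrected query:
SELECT id, name, category FROM products WHERE category = 'Kitchen'

Result:
id | name | category
---+------+---------
1  | Bowl | Kitchen 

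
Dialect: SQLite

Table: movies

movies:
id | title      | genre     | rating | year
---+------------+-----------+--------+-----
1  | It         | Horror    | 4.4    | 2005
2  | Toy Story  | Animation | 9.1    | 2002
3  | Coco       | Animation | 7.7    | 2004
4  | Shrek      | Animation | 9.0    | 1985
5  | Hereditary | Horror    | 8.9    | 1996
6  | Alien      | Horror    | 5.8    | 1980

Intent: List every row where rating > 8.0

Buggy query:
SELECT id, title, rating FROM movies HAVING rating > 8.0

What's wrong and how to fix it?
Bug: HAVING filters the output of aggregation, but this query has no GROUP BY and no aggregate functions, so SQLite rejects it (HAVING clause on a non-aggregate query); the condition here is per row

Fix: Replace HAVING with WHERE since the condition applies to individual rows

Corrected query:
SELECT id, title, rating FROM movies WHERE rating > 8.0

Result:
id | title      | rating
---+------------+-------
2  | Toy Story  | 9.1   
4  | Shrek      | 9     
5  | Hereditary | 8.9   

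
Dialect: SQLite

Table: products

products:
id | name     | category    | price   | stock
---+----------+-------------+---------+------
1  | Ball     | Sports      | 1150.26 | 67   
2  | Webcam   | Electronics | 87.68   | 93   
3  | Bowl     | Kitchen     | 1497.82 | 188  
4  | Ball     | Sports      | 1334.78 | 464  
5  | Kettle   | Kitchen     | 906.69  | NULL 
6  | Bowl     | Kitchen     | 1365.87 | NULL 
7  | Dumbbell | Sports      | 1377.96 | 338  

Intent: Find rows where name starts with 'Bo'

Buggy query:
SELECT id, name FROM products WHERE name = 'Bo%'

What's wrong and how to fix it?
Bug: '=' compares the literal string including the % character; pattern matching needs LIKE

Fix: Replace '=' with LIKE so 'Bo%' is treated as a pattern

Corrected query:
SELECT id, name FROM products WHERE name LIKE 'Bo%'

Result:
id | name
---+-----
3  | Bowl
6  | Bowl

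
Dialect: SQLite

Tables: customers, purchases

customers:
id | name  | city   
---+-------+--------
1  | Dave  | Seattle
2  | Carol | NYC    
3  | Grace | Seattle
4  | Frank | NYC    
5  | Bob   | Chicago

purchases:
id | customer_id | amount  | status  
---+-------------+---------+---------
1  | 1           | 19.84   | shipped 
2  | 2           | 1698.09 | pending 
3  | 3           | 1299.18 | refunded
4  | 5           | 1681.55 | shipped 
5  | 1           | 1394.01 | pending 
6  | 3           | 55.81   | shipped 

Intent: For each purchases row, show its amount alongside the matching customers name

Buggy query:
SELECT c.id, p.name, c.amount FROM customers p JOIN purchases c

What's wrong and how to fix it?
Bug: JOIN with no ON clause produces a cartesian product; every purchases row pairs with every customers row

Fix: Add ON c.customer_id = p.id to the JOIN

Corrected query:
SELECT c.id, p.name, c.amount FROM customers p JOIN purchases c ON c.customer_id = p.id

Result:
id | name  | amount 
---+-------+--------
1  | Dave  | 19.84  
2  | Carol | 1698.09
3  | Grace | 1299.18
4  | Bob   | 1681.55
5  | Dave  | 1394.01
6  | Grace | 55.81  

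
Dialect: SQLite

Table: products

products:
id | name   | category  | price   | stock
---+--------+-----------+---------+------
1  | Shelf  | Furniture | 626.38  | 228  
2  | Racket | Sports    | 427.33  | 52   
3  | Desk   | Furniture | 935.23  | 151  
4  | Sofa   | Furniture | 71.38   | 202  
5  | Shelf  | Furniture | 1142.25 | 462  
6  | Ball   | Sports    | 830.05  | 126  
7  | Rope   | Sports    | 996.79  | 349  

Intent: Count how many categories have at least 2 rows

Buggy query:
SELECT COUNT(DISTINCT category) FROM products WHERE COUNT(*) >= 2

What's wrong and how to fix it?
Bug: COUNT(*) cannot appear in WHERE; the per-group count doesn't exist yet

Fix: Group first with HAVING COUNT(*) >= 2, then COUNT the resulting groups

Corrected query:
SELECT COUNT(*) FROM (SELECT category FROM products GROUP BY category HAVING COUNT(*) >= 2)

Result:
COUNT(*)
--------
2       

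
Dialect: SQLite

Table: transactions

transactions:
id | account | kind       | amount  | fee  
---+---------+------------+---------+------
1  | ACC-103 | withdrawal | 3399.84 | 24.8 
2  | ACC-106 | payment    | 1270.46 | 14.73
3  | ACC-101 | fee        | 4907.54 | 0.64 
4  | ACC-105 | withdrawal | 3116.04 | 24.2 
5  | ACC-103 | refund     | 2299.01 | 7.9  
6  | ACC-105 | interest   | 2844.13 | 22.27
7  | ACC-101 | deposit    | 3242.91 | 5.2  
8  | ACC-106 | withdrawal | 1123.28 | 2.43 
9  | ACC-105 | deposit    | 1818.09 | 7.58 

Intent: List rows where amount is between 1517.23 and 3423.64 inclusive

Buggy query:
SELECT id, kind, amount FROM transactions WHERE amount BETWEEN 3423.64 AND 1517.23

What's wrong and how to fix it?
Bug: BETWEEN expects the lower bound first; with 3423.64 AND 1517.23 the range is empty

Fix: Swap the bounds so the smaller value comes first

Corrected query:
SELECT id, kind, amount FROM transactions WHERE amount BETWEEN 1517.23 AND 3423.64

Result:
id | kind       | amount 
---+------------+--------
1  | withdrawal | 3399.84
4  | withdrawal | 3116.04
5  | refund     | 2299.01
6  | interest   | 2844.13
7  | deposit    | 3242.91
9  | deposit    | 1818.09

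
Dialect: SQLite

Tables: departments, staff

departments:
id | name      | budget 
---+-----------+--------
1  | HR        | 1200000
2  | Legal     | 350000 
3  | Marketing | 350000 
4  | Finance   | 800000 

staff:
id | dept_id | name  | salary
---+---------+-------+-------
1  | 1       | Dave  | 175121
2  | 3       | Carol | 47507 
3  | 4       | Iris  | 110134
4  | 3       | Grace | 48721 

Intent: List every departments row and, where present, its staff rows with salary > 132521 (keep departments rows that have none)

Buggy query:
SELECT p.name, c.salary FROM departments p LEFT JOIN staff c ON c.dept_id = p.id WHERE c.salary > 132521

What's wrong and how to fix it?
Bug: Filtering c.salary in WHERE discards the NULL rows produced by LEFT JOIN, turning it into an inner join

Fix: Move the right-table condition into the ON clause so unmatched parents are kept

Corrected query:
SELECT p.name, c.salary FROM departments p LEFT JOIN staff c ON c.dept_id = p.id AND c.salary > 132521

Result:
name      | salary
----------+-------
HR        | 175121
Legal     | NULL  
Marketing | NULL  
Finance   | NULL  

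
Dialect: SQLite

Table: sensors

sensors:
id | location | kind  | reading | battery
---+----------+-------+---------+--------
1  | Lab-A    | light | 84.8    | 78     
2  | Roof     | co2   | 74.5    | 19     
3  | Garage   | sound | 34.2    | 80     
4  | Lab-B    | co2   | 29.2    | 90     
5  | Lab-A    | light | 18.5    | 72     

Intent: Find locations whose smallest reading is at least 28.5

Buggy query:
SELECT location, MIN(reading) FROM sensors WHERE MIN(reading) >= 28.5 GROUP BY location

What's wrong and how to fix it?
Bug: Aggregates like MIN are computed per group after WHERE runs

Fix: Use HAVING for the per-group MIN condition

Corrected query:
SELECT location, MIN(reading) FROM sensors GROUP BY location HAVING MIN(reading) >= 28.5

Result:
location | MIN(reading)
---------+-------------
Garage   | 34.2        
Lab-B    | 29.2        
Roof     | 74.5        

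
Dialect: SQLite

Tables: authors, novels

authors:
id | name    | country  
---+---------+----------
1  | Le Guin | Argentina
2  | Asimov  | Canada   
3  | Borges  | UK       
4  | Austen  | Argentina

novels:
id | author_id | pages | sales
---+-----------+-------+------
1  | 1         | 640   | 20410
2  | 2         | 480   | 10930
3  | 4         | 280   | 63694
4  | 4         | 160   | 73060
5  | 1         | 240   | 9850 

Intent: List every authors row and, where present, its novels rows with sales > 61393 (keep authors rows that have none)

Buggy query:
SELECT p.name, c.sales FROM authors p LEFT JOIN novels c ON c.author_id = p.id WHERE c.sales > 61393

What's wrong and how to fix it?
Bug: A WHERE condition on the right-hand table after LEFT JOIN drops unmatched parents

Fix: Move the right-table condition into the ON clause so unmatched parents are kept

Corrected query:
SELECT p.name, c.sales FROM authors p LEFT JOIN novels c ON c.author_id = p.id AND c.sales > 61393

Result:
name    | sales
--------+------
Le Guin | NULL 
Asimov  | NULL 
Borges  | NULL 
Austen  | 63694
Austen  | 73060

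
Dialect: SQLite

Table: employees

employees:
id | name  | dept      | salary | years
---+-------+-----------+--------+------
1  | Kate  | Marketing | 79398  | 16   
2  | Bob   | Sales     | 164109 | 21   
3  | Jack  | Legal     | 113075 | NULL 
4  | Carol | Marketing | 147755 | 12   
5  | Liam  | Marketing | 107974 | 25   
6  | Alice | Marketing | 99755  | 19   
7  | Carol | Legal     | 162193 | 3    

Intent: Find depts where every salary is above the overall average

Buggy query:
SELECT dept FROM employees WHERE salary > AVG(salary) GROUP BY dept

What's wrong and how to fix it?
Bug: AVG() is an aggregate; it can't sit directly in WHERE

Fix: Compute the overall average in a scalar subquery and compare each group's MIN against it in HAVING

Corrected query:
SELECT dept FROM employees GROUP BY dept HAVING MIN(salary) > (SELECT AVG(salary) FROM employees)

Result:
dept 
-----
Sales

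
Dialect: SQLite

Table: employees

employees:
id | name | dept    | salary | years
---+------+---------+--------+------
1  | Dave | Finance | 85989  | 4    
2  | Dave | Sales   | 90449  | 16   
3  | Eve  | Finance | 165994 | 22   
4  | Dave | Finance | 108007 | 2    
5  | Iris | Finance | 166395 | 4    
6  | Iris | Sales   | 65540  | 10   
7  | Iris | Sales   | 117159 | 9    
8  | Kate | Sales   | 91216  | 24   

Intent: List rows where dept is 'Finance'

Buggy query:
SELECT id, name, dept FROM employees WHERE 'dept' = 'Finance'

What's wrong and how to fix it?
Bug: Single quotes denote string literals in SQL; the column name is being compared as a constant string

Fix: Remove the quotes around the column name (or use double quotes for an identifier)

Corrected query:
SELECT id, name, dept FROM employees WHERE dept = 'Finance'

Result:
id | name | dept   
---+------+--------
1  | Dave | Finance
3  | Eve  | Finance
4  | Dave | Finance
5  | Iris | Finance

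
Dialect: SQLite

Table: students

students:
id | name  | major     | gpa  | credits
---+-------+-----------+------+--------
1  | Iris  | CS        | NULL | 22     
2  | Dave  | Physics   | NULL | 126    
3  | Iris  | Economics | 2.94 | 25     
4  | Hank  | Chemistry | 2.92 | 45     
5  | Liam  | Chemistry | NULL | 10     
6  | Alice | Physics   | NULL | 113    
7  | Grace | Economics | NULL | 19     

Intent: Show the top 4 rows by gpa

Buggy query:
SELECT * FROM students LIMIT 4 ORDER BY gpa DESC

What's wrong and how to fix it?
Bug: LIMIT must come after ORDER BY

Fix: Swap the clauses: ORDER BY first, then LIMIT

Corrected query:
SELECT * FROM students ORDER BY gpa DESC LIMIT 4

Result:
id | name | major     | gpa  | credits
---+------+-----------+------+--------
3  | Iris | Economics | 2.94 | 25     
4  | Hank | Chemistry | 2.92 | 45     
1  | Iris | CS        | NULL | 22     
2  | Dave | Physics   | NULL | 126    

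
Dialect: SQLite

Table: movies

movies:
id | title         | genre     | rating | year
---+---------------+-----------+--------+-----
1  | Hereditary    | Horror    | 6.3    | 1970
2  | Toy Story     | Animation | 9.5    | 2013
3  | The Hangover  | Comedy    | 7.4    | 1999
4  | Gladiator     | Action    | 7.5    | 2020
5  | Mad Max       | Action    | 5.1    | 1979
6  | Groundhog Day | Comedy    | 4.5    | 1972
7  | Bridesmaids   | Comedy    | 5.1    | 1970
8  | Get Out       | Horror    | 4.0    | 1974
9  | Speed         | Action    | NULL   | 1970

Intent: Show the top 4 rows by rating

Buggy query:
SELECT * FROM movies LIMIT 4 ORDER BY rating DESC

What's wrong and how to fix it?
Bug: LIMIT must come after ORDER BY

Fix: Swap the clauses: ORDER BY first, then LIMIT

Corrected query:
SELECT * FROM movies ORDER BY rating DESC LIMIT 4

Result:
id | title        | genre     | rating | year
---+--------------+-----------+--------+-----
2  | Toy Story    | Animation | 9.5    | 2013
4  | Gladiator    | Action    | 7.5    | 2020
3  | The Hangover | Comedy    | 7.4    | 1999
1  | Hereditary   | Horror    | 6.3    | 1970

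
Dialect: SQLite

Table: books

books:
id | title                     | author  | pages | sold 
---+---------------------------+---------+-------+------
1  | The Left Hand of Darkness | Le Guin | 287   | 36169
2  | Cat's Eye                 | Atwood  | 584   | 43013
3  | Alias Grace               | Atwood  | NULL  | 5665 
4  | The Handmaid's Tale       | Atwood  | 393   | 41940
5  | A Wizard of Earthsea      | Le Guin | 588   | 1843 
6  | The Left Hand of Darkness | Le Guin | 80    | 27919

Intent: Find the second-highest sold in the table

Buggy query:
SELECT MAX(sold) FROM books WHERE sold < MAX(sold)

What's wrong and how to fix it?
Bug: MAX(sold) on the right of the comparison is an aggregate-in-WHERE error

Fix: Put the inner MAX in a scalar subquery

Corrected query:
SELECT MAX(sold) FROM books WHERE sold < (SELECT MAX(sold) FROM books)

Result:
MAX(sold)
---------
41940    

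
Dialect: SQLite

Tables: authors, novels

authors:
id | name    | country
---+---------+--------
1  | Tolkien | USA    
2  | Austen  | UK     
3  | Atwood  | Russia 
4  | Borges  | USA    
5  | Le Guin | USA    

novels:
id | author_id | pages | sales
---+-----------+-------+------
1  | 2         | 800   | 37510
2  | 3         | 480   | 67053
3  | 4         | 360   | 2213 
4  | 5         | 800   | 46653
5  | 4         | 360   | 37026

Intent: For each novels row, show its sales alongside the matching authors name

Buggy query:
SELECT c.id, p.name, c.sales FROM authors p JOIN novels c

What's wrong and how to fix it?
Bug: Missing join condition: each novels row is matched to all authors rows instead of just its own

Fix: Specify the join condition linking the foreign key to the parent id

Corrected query:
SELECT c.id, p.name, c.sales FROM authors p JOIN novels c ON c.author_id = p.id

Result:
id | name    | sales
---+---------+------
1  | Austen  | 37510
2  | Atwood  | 67053
3  | Borges  | 2213 
4  | Le Guin | 46653
5  | Borges  | 37026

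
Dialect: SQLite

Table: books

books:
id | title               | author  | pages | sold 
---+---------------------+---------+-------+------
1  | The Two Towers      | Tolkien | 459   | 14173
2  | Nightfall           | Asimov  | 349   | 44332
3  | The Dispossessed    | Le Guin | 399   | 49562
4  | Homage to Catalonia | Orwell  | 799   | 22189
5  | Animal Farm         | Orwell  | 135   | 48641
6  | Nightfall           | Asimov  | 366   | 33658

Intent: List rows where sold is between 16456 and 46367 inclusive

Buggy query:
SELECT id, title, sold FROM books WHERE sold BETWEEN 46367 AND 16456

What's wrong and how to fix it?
Bug: BETWEEN expects the lower bound first; with 46367 AND 16456 the range is empty

Fix: Swap the bounds so the smaller value comes first

Corrected query:
SELECT id, title, sold FROM books WHERE sold BETWEEN 16456 AND 46367

Result:
id | title               | sold 
---+---------------------+------
2  | Nightfall           | 44332
4  | Homage to Catalonia | 22189
6  | Nightfall           | 33658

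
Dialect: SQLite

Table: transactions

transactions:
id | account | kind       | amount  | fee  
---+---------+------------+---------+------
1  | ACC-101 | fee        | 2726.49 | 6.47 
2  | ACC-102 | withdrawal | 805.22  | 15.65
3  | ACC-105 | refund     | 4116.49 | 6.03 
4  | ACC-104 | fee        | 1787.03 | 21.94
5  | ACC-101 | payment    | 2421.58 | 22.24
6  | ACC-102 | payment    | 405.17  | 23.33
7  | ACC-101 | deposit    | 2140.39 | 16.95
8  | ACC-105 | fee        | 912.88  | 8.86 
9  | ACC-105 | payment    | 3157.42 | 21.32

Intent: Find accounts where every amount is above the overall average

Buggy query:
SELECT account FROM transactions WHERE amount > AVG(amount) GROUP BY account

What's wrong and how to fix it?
Bug: AVG() is an aggregate; it can't sit directly in WHERE

Fix: Use a subquery for AVG and a HAVING MIN(...) filter so the condition holds for every row in the group

Corrected query:
SELECT account FROM transactions GROUP BY account HAVING MIN(amount) > (SELECT AVG(amount) FROM transactions)

Result:
account
-------
ACC-101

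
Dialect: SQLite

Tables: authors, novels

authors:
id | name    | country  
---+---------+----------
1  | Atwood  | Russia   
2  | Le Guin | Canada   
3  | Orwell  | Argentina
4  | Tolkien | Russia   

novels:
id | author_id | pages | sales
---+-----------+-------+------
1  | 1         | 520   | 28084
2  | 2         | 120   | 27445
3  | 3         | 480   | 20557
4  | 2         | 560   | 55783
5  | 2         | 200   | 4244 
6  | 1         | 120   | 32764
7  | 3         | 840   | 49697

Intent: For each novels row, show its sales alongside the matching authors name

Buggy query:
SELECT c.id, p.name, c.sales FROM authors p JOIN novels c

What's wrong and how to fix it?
Bug: Missing join condition: each novels row is matched to all authors rows instead of just its own

Fix: Specify the join condition linking the foreign key to the parent id

Corrected query:
SELECT c.id, p.name, c.sales FROM authors p JOIN novels c ON c.author_id = p.id

Result:
id | name    | sales
---+---------+------
1  | Atwood  | 28084
2  | Le Guin | 27445
3  | Orwell  | 20557
4  | Le Guin | 55783
5  | Le Guin | 4244 
6  | Atwood  | 32764
7  | Orwell  | 49697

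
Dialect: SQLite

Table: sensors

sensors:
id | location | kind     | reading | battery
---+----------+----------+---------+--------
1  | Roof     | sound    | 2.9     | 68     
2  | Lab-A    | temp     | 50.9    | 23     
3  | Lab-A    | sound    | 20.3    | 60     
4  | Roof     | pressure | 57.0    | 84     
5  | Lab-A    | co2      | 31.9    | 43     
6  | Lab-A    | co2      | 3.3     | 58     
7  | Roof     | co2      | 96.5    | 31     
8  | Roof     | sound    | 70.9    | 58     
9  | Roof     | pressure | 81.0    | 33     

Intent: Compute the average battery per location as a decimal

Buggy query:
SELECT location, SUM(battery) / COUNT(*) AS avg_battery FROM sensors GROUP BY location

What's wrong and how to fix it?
Bug: Both operands are integers, so '/' performs integer division and truncates

Fix: Multiply by 1.0 (or CAST to REAL) to force floating-point division

Corrected query:
SELECT location, SUM(battery) * 1.0 / COUNT(*) AS avg_battery FROM sensors GROUP BY location

Result:
location | avg_battery
---------+------------
Lab-A    | 46         
Roof     | 54.8       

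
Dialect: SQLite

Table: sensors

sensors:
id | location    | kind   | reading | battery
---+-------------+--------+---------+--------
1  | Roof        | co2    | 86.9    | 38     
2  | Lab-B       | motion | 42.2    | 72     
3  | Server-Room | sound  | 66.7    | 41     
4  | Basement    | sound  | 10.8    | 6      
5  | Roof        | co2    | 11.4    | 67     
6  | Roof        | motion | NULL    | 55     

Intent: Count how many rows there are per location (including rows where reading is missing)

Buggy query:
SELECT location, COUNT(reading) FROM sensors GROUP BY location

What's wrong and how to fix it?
Bug: COUNT(reading) skips NULLs, so groups with missing reading are undercounted

Fix: Replace COUNT(reading) with COUNT(*)

Corrected query:
SELECT location, COUNT(*) FROM sensors GROUP BY location

Result:
location    | COUNT(*)
------------+---------
Basement    | 1       
Lab-B       | 1       
Roof        | 3       
Server-Room | 1       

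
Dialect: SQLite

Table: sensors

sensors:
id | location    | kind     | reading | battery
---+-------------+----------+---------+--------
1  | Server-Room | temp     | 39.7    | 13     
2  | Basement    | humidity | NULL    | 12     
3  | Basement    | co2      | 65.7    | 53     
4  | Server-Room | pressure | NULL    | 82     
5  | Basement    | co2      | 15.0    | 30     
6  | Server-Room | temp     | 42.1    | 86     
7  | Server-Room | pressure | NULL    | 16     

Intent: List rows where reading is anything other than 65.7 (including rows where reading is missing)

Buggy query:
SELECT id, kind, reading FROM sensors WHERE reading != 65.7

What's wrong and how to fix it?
Bug: Inequality against NULL is unknown, not true; rows with NULL are dropped

Fix: Add an explicit OR reading IS NULL to include the missing-value rows

Corrected query:
SELECT id, kind, reading FROM sensors WHERE reading != 65.7 OR reading IS NULL

Result:
id | kind     | reading
---+----------+--------
1  | temp     | 39.7   
2  | humidity | NULL   
4  | pressure | NULL   
5  | co2      | 15     
6  | temp     | 42.1   
7  | pressure | NULL   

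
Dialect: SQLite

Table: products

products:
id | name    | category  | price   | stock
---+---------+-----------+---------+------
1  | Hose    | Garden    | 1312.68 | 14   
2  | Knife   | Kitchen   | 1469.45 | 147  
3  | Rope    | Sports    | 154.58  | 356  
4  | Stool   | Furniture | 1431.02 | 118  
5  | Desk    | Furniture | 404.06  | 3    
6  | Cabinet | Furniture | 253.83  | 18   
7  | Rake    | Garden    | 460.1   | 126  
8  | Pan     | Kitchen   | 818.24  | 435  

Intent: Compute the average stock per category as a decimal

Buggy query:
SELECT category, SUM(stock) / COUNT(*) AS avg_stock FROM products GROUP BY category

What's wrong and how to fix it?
Bug: SUM(stock) and COUNT(*) are both integers; the division truncates the fractional part

Fix: Cast one side to REAL so the division keeps the fractional part

Corrected query:
SELECT category, SUM(stock) * 1.0 / COUNT(*) AS avg_stock FROM products GROUP BY category

Result:
category  | avg_stock
----------+----------
Furniture | 46.333333
Garden    | 70       
Kitchen   | 291      
Sports    | 356      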